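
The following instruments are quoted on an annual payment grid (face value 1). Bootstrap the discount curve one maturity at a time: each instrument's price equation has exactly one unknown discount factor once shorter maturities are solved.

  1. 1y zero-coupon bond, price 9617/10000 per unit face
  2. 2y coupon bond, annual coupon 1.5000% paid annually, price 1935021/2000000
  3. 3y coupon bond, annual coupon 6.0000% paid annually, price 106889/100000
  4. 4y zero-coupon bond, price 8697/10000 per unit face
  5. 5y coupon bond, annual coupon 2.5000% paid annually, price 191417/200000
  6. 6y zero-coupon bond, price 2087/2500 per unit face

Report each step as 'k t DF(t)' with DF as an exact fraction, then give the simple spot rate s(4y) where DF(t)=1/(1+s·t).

step 1 [1y] zero: DF = P = 9617/10000 ≈ 0.961700
step 2 [2y] bond c/1=3/200: DF=(1935021/2000000 − 3/200·(0.961700))/(1+3/200) = 939/1000 ≈ 0.939000
step 3 [3y] bond c/1=3/50: DF=(106889/100000 − 3/50·(0.961700+0.939000))/(1+3/50) = 563/625 ≈ 0.900800
step 4 [4y] zero: DF = P = 8697/10000 ≈ 0.869700
step 5 [5y] bond c/1=1/40: DF=(191417/200000 − 1/40·(0.961700+0.939000+0.900800+0.869700))/(1+1/40) = 4221/5000 ≈ 0.844200
step 6 [6y] zero: DF = P = 2087/2500 ≈ 0.834800

1 1 9617/10000
2 2 939/1000
3 3 563/625
4 4 8697/10000
5 5 4221/5000
6 6 2087/2500
s(4y) = (1/(8697/10000) − 1)/(4) = 1303/34788 ≈ 3.7455%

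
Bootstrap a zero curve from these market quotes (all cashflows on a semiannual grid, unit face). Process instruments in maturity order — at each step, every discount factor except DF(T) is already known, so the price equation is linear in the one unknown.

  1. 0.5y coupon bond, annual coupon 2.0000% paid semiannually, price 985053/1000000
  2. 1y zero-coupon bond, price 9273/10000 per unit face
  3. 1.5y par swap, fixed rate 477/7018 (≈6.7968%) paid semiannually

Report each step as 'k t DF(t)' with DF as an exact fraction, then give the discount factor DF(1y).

1 1/2 9753/10000
2 1 9273/10000
3 3/2 4523/5000
DF(1y) = 9273/10000 ≈ 0.927300

step 1 [0.5y] bond c/2=1/100: DF=(985053/1000000 − 1/100·(0))/(1+1/100) = 9753/10000 ≈ 0.975300
step 2 [1y] zero: DF = P = 9273/10000 ≈ 0.927300
step 3 [1.5y] swap r/2=477/14036: DF=(1 − 477/14036·(0.975300+0.927300))/(1+477/14036) = 4523/5000 ≈ 0.904600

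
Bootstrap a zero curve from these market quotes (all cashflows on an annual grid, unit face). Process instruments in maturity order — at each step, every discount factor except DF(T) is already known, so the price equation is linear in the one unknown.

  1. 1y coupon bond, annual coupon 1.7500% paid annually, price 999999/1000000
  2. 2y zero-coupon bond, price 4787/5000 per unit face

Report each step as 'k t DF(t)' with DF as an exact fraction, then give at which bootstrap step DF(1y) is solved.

1 1 2457/2500
2 2 4787/5000
DF(1y) is solved at step 1

step 1 [1y] bond c/1=7/400: DF=(999999/1000000 − 7/400·(0))/(1+7/400) = 2457/2500 ≈ 0.982800
step 2 [2y] zero: DF = P = 4787/5000 ≈ 0.957400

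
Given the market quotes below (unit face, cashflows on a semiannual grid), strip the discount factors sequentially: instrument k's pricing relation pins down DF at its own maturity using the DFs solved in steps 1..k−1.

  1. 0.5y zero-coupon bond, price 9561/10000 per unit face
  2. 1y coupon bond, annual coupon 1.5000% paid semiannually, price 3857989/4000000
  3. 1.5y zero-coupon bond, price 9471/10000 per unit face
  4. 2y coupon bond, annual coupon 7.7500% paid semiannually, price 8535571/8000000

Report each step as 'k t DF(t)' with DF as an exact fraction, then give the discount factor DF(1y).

1 1/2 9561/10000
2 1 4751/5000
3 3/2 9471/10000
4 2 9207/10000
DF(1y) = 4751/5000 ≈ 0.950200

step 1 [0.5y] zero: DF = P = 9561/10000 ≈ 0.956100
step 2 [1y] bond c/2=3/400: DF=(3857989/4000000 − 3/400·(0.956100))/(1+3/400) = 4751/5000 ≈ 0.950200
step 3 [1.5y] zero: DF = P = 9471/10000 ≈ 0.947100
step 4 [2y] bond c/2=31/800: DF=(8535571/8000000 − 31/800·(0.956100+0.950200+0.947100))/(1+31/800) = 9207/10000 ≈ 0.920700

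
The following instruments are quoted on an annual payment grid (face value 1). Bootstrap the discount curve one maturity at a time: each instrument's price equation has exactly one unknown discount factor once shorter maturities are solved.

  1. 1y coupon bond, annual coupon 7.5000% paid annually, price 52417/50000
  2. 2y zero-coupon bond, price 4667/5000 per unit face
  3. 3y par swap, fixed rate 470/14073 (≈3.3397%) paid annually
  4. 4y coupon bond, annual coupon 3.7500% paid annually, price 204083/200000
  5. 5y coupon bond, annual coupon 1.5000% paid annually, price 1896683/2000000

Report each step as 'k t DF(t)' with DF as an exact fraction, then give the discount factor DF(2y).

step 1 [1y] bond c/1=3/40: DF=(52417/50000 − 3/40·(0))/(1+3/40) = 1219/1250 ≈ 0.975200
step 2 [2y] zero: DF = P = 4667/5000 ≈ 0.933400
step 3 [3y] swap r/1=470/14073: DF=(1 − 470/14073·(0.975200+0.933400))/(1+470/14073) = 453/500 ≈ 0.906000
step 4 [4y] bond c/1=3/80: DF=(204083/200000 − 3/80·(0.975200+0.933400+0.906000))/(1+3/80) = 4409/5000 ≈ 0.881800
step 5 [5y] bond c/1=3/200: DF=(1896683/2000000 − 3/200·(0.975200+0.933400+0.906000+0.881800))/(1+3/200) = 8797/10000 ≈ 0.879700

1 1 1219/1250
2 2 4667/5000
3 3 453/500
4 4 4409/5000
5 5 8797/10000
DF(2y) = 4667/5000 ≈ 0.933400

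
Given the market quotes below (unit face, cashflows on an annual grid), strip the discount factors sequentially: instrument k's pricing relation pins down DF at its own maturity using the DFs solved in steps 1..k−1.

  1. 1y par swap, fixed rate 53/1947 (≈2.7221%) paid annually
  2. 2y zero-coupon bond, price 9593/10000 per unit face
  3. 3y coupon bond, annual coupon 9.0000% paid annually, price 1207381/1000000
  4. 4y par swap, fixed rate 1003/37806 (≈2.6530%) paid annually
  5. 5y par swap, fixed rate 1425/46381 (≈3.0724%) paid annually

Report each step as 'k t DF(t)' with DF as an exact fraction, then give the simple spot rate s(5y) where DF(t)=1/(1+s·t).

step 1 [1y] swap r/1=53/1947: DF=(1 − 53/1947·(0))/(1+53/1947) = 1947/2000 ≈ 0.973500
step 2 [2y] zero: DF = P = 9593/10000 ≈ 0.959300
step 3 [3y] bond c/1=9/100: DF=(1207381/1000000 − 9/100·(0.973500+0.959300))/(1+9/100) = 9481/10000 ≈ 0.948100
step 4 [4y] swap r/1=1003/37806: DF=(1 − 1003/37806·(0.973500+0.959300+0.948100))/(1+1003/37806) = 8997/10000 ≈ 0.899700
step 5 [5y] swap r/1=1425/46381: DF=(1 − 1425/46381·(0.973500+0.959300+0.948100+0.899700))/(1+1425/46381) = 343/400 ≈ 0.857500

1 1 1947/2000
2 2 9593/10000
3 3 9481/10000
4 4 8997/10000
5 5 343/400
s(5y) = (1/(343/400) − 1)/(5) = 57/1715 ≈ 3.3236%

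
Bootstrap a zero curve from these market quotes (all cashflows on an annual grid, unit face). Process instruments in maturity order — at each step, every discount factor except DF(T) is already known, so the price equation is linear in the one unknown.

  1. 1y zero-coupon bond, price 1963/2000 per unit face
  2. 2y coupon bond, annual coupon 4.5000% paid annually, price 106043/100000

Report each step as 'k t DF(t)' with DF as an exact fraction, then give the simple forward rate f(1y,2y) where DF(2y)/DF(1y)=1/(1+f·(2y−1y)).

1 1 1963/2000
2 2 389/400
f(1y,2y) = ((1963/2000)/(389/400) − 1)/(1) = 18/1945 ≈ 0.9254%

step 1 [1y] zero: DF = P = 1963/2000 ≈ 0.981500
step 2 [2y] bond c/1=9/200: DF=(106043/100000 − 9/200·(0.981500))/(1+9/200) = 389/400 ≈ 0.972500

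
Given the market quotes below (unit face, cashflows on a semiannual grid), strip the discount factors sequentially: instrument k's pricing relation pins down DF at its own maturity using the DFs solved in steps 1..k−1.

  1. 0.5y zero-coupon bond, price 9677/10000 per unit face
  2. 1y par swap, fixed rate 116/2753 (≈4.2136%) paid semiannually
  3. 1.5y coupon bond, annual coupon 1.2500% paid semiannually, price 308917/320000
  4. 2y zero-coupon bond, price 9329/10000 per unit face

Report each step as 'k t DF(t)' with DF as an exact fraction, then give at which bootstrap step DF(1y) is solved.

1 1/2 9677/10000
2 1 4797/5000
3 3/2 4737/5000
4 2 9329/10000
DF(1y) is solved at step 2

step 1 [0.5y] zero: DF = P = 9677/10000 ≈ 0.967700
step 2 [1y] swap r/2=58/2753: DF=(1 − 58/2753·(0.967700))/(1+58/2753) = 4797/5000 ≈ 0.959400
step 3 [1.5y] bond c/2=1/160: DF=(308917/320000 − 1/160·(0.967700+0.959400))/(1+1/160) = 4737/5000 ≈ 0.947400
step 4 [2y] zero: DF = P = 9329/10000 ≈ 0.932900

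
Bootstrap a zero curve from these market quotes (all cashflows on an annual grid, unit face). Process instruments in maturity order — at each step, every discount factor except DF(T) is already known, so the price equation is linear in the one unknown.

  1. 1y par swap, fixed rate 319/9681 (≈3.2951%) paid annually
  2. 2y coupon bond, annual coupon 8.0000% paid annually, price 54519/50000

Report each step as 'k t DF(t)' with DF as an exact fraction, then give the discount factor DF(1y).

1 1 9681/10000
2 2 9379/10000
DF(1y) = 9681/10000 ≈ 0.968100

step 1 [1y] swap r/1=319/9681: DF=(1 − 319/9681·(0))/(1+319/9681) = 9681/10000 ≈ 0.968100
step 2 [2y] bond c/1=2/25: DF=(54519/50000 − 2/25·(0.968100))/(1+2/25) = 9379/10000 ≈ 0.937900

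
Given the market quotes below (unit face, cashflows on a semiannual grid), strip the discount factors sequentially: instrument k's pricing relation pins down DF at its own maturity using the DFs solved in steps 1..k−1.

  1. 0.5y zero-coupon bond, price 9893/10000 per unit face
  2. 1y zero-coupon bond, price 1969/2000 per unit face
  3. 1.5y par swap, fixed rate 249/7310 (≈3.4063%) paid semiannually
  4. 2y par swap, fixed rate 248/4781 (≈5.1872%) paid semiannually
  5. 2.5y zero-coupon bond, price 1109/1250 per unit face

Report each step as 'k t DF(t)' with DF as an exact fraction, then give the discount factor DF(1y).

1 1/2 9893/10000
2 1 1969/2000
3 3/2 4751/5000
4 2 563/625
5 5/2 1109/1250
DF(1y) = 1969/2000 ≈ 0.984500

step 1 [0.5y] zero: DF = P = 9893/10000 ≈ 0.989300
step 2 [1y] zero: DF = P = 1969/2000 ≈ 0.984500
step 3 [1.5y] swap r/2=249/14620: DF=(1 − 249/14620·(0.989300+0.984500))/(1+249/14620) = 4751/5000 ≈ 0.950200
step 4 [2y] swap r/2=124/4781: DF=(1 − 124/4781·(0.989300+0.984500+0.950200))/(1+124/4781) = 563/625 ≈ 0.900800
step 5 [2.5y] zero: DF = P = 1109/1250 ≈ 0.887200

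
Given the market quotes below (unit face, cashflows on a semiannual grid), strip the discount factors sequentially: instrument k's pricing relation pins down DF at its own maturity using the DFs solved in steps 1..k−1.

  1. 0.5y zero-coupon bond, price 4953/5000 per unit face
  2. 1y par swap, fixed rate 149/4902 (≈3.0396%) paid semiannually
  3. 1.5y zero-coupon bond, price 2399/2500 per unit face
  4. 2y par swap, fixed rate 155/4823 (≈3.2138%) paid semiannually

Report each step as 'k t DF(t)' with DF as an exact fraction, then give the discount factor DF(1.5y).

1 1/2 4953/5000
2 1 4851/5000
3 3/2 2399/2500
4 2 469/500
DF(1.5y) = 2399/2500 ≈ 0.959600

step 1 [0.5y] zero: DF = P = 4953/5000 ≈ 0.990600
step 2 [1y] swap r/2=149/9804: DF=(1 − 149/9804·(0.990600))/(1+149/9804) = 4851/5000 ≈ 0.970200
step 3 [1.5y] zero: DF = P = 2399/2500 ≈ 0.959600
step 4 [2y] swap r/2=155/9646: DF=(1 − 155/9646·(0.990600+0.970200+0.959600))/(1+155/9646) = 469/500 ≈ 0.938000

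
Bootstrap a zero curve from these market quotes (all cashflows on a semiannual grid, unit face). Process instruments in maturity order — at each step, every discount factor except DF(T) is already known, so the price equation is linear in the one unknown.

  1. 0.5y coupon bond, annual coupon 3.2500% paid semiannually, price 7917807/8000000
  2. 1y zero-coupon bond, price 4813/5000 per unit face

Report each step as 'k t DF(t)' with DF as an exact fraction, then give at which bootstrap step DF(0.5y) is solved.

step 1 [0.5y] bond c/2=13/800: DF=(7917807/8000000 − 13/800·(0))/(1+13/800) = 9739/10000 ≈ 0.973900
step 2 [1y] zero: DF = P = 4813/5000 ≈ 0.962600

1 1/2 9739/10000
2 1 4813/5000
DF(0.5y) is solved at step 1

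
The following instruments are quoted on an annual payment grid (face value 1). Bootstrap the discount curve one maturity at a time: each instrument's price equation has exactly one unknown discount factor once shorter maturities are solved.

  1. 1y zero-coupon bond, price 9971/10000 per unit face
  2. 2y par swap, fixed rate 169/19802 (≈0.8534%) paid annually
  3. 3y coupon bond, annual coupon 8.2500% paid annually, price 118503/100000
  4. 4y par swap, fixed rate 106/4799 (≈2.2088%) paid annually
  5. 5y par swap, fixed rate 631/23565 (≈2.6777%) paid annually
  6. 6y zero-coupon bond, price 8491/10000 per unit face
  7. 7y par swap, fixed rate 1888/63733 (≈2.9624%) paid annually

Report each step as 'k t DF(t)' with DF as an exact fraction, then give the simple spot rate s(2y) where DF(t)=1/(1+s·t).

step 1 [1y] zero: DF = P = 9971/10000 ≈ 0.997100
step 2 [2y] swap r/1=169/19802: DF=(1 − 169/19802·(0.997100))/(1+169/19802) = 9831/10000 ≈ 0.983100
step 3 [3y] bond c/1=33/400: DF=(118503/100000 − 33/400·(0.997100+0.983100))/(1+33/400) = 4719/5000 ≈ 0.943800
step 4 [4y] swap r/1=106/4799: DF=(1 − 106/4799·(0.997100+0.983100+0.943800))/(1+106/4799) = 572/625 ≈ 0.915200
step 5 [5y] swap r/1=631/23565: DF=(1 − 631/23565·(0.997100+0.983100+0.943800+0.915200))/(1+631/23565) = 4369/5000 ≈ 0.873800
step 6 [6y] zero: DF = P = 8491/10000 ≈ 0.849100
step 7 [7y] swap r/1=1888/63733: DF=(1 − 1888/63733·(0.997100+0.983100+0.943800+0.915200+0.873800+0.849100))/(1+1888/63733) = 507/625 ≈ 0.811200

1 1 9971/10000
2 2 9831/10000
3 3 4719/5000
4 4 572/625
5 5 4369/5000
6 6 8491/10000
7 7 507/625
s(2y) = (1/(9831/10000) − 1)/(2) = 169/19662 ≈ 0.8595%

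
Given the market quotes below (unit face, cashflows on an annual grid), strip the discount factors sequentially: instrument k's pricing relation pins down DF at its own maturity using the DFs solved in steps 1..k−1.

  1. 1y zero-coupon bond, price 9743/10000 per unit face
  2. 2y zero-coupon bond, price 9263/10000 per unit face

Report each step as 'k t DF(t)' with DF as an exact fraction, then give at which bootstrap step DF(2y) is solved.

1 1 9743/10000
2 2 9263/10000
DF(2y) is solved at step 2

step 1 [1y] zero: DF = P = 9743/10000 ≈ 0.974300
step 2 [2y] zero: DF = P = 9263/10000 ≈ 0.926300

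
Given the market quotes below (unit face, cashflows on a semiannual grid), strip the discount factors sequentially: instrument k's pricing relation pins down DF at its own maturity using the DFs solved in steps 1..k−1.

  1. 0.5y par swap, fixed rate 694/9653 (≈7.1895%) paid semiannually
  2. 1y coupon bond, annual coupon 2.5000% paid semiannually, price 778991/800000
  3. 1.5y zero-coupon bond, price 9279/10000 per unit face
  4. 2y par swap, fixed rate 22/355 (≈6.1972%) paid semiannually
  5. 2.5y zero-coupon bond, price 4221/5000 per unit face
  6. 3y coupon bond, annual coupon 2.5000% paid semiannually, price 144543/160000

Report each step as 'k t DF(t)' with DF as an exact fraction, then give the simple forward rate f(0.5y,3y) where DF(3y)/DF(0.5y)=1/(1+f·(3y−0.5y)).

1 1/2 9653/10000
2 1 4749/5000
3 3/2 9279/10000
4 2 1769/2000
5 5/2 4221/5000
6 3 4179/5000
f(0.5y,3y) = ((9653/10000)/(4179/5000) − 1)/(5/2) = 37/597 ≈ 6.1977%

step 1 [0.5y] swap r/2=347/9653: DF=(1 − 347/9653·(0))/(1+347/9653) = 9653/10000 ≈ 0.965300
step 2 [1y] bond c/2=1/80: DF=(778991/800000 − 1/80·(0.965300))/(1+1/80) = 4749/5000 ≈ 0.949800
step 3 [1.5y] zero: DF = P = 9279/10000 ≈ 0.927900
step 4 [2y] swap r/2=11/355: DF=(1 − 11/355·(0.965300+0.949800+0.927900))/(1+11/355) = 1769/2000 ≈ 0.884500
step 5 [2.5y] zero: DF = P = 4221/5000 ≈ 0.844200
step 6 [3y] bond c/2=1/80: DF=(144543/160000 − 1/80·(0.965300+0.949800+0.927900+0.884500+0.844200))/(1+1/80) = 4179/5000 ≈ 0.835800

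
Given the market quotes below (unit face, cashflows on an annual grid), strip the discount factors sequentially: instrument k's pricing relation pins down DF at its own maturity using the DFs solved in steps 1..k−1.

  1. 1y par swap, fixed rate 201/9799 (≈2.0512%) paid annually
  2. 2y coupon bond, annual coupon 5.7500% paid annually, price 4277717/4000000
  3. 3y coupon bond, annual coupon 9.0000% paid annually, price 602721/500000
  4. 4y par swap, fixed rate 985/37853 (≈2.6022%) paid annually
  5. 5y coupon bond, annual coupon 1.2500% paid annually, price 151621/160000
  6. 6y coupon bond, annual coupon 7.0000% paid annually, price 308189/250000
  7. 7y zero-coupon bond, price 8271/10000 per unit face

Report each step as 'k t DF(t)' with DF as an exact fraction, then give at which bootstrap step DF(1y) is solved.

step 1 [1y] swap r/1=201/9799: DF=(1 − 201/9799·(0))/(1+201/9799) = 9799/10000 ≈ 0.979900
step 2 [2y] bond c/1=23/400: DF=(4277717/4000000 − 23/400·(0.979900))/(1+23/400) = 479/500 ≈ 0.958000
step 3 [3y] bond c/1=9/100: DF=(602721/500000 − 9/100·(0.979900+0.958000))/(1+9/100) = 9459/10000 ≈ 0.945900
step 4 [4y] swap r/1=985/37853: DF=(1 − 985/37853·(0.979900+0.958000+0.945900))/(1+985/37853) = 1803/2000 ≈ 0.901500
step 5 [5y] bond c/1=1/80: DF=(151621/160000 − 1/80·(0.979900+0.958000+0.945900+0.901500))/(1+1/80) = 2223/2500 ≈ 0.889200
step 6 [6y] bond c/1=7/100: DF=(308189/250000 − 7/100·(0.979900+0.958000+0.945900+0.901500+0.889200))/(1+7/100) = 8463/10000 ≈ 0.846300
step 7 [7y] zero: DF = P = 8271/10000 ≈ 0.827100

1 1 9799/10000
2 2 479/500
3 3 9459/10000
4 4 1803/2000
5 5 2223/2500
6 6 8463/10000
7 7 8271/10000
DF(1y) is solved at step 1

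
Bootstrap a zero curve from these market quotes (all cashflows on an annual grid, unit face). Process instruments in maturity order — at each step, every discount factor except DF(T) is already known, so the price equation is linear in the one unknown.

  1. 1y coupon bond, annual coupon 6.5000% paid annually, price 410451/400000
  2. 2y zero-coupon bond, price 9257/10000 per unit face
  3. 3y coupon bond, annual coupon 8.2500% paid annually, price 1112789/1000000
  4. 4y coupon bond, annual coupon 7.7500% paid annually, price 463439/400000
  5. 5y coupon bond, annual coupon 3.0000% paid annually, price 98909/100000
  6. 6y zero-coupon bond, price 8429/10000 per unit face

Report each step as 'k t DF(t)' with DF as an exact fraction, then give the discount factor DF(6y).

step 1 [1y] bond c/1=13/200: DF=(410451/400000 − 13/200·(0))/(1+13/200) = 1927/2000 ≈ 0.963500
step 2 [2y] zero: DF = P = 9257/10000 ≈ 0.925700
step 3 [3y] bond c/1=33/400: DF=(1112789/1000000 − 33/400·(0.963500+0.925700))/(1+33/400) = 221/250 ≈ 0.884000
step 4 [4y] bond c/1=31/400: DF=(463439/400000 − 31/400·(0.963500+0.925700+0.884000))/(1+31/400) = 4379/5000 ≈ 0.875800
step 5 [5y] bond c/1=3/100: DF=(98909/100000 − 3/100·(0.963500+0.925700+0.884000+0.875800))/(1+3/100) = 427/500 ≈ 0.854000
step 6 [6y] zero: DF = P = 8429/10000 ≈ 0.842900

1 1 1927/2000
2 2 9257/10000
3 3 221/250
4 4 4379/5000
5 5 427/500
6 6 8429/10000
DF(6y) = 8429/10000 ≈ 0.842900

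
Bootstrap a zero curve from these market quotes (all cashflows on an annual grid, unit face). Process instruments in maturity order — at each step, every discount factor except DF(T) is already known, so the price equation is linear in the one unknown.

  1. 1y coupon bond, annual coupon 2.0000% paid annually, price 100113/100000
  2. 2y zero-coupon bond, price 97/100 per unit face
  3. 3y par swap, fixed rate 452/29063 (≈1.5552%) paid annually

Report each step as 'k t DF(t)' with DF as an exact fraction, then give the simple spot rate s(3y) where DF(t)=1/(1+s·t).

1 1 1963/2000
2 2 97/100
3 3 2387/2500
s(3y) = (1/(2387/2500) − 1)/(3) = 113/7161 ≈ 1.5780%

step 1 [1y] bond c/1=1/50: DF=(100113/100000 − 1/50·(0))/(1+1/50) = 1963/2000 ≈ 0.981500
step 2 [2y] zero: DF = P = 97/100 ≈ 0.970000
step 3 [3y] swap r/1=452/29063: DF=(1 − 452/29063·(0.981500+0.970000))/(1+452/29063) = 2387/2500 ≈ 0.954800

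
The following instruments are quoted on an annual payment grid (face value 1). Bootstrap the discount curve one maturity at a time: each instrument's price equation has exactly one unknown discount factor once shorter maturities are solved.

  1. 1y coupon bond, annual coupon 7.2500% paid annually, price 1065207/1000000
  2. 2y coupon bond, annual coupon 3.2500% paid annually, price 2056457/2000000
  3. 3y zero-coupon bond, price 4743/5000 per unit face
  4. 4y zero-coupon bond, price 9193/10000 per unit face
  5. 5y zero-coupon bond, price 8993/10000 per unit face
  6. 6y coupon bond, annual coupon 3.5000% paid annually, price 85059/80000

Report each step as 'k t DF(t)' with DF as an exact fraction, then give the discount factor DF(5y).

step 1 [1y] bond c/1=29/400: DF=(1065207/1000000 − 29/400·(0))/(1+29/400) = 2483/2500 ≈ 0.993200
step 2 [2y] bond c/1=13/400: DF=(2056457/2000000 − 13/400·(0.993200))/(1+13/400) = 4823/5000 ≈ 0.964600
step 3 [3y] zero: DF = P = 4743/5000 ≈ 0.948600
step 4 [4y] zero: DF = P = 9193/10000 ≈ 0.919300
step 5 [5y] zero: DF = P = 8993/10000 ≈ 0.899300
step 6 [6y] bond c/1=7/200: DF=(85059/80000 − 7/200·(0.993200+0.964600+0.948600+0.919300+0.899300))/(1+7/200) = 347/400 ≈ 0.867500

1 1 2483/2500
2 2 4823/5000
3 3 4743/5000
4 4 9193/10000
5 5 8993/10000
6 6 347/400
DF(5y) = 8993/10000 ≈ 0.899300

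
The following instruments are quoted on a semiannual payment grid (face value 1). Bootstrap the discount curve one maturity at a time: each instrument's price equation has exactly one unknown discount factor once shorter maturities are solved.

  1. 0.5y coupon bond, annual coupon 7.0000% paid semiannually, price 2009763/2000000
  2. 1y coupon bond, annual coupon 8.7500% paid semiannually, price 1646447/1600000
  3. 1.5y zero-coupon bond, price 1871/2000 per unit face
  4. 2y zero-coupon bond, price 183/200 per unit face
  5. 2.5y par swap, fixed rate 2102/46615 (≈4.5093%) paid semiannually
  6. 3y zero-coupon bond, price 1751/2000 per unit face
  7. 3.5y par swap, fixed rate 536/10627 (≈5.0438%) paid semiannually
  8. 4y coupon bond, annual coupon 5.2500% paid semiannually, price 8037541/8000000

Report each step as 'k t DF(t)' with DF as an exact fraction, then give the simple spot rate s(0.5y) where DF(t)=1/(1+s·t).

1 1/2 9709/10000
2 1 2363/2500
3 3/2 1871/2000
4 2 183/200
5 5/2 8949/10000
6 3 1751/2000
7 7/2 1049/1250
8 4 8159/10000
s(0.5y) = (1/(9709/10000) − 1)/(1/2) = 582/9709 ≈ 5.9944%

step 1 [0.5y] bond c/2=7/200: DF=(2009763/2000000 − 7/200·(0))/(1+7/200) = 9709/10000 ≈ 0.970900
step 2 [1y] bond c/2=7/160: DF=(1646447/1600000 − 7/160·(0.970900))/(1+7/160) = 2363/2500 ≈ 0.945200
step 3 [1.5y] zero: DF = P = 1871/2000 ≈ 0.935500
step 4 [2y] zero: DF = P = 183/200 ≈ 0.915000
step 5 [2.5y] swap r/2=1051/46615: DF=(1 − 1051/46615·(0.970900+0.945200+0.935500+0.915000))/(1+1051/46615) = 8949/10000 ≈ 0.894900
step 6 [3y] zero: DF = P = 1751/2000 ≈ 0.875500
step 7 [3.5y] swap r/2=268/10627: DF=(1 − 268/10627·(0.970900+0.945200+0.935500+0.915000+0.894900+0.875500))/(1+268/10627) = 1049/1250 ≈ 0.839200
step 8 [4y] bond c/2=21/800: DF=(8037541/8000000 − 21/800·(0.970900+0.945200+0.935500+0.915000+0.894900+0.875500+0.839200))/(1+21/800) = 8159/10000 ≈ 0.815900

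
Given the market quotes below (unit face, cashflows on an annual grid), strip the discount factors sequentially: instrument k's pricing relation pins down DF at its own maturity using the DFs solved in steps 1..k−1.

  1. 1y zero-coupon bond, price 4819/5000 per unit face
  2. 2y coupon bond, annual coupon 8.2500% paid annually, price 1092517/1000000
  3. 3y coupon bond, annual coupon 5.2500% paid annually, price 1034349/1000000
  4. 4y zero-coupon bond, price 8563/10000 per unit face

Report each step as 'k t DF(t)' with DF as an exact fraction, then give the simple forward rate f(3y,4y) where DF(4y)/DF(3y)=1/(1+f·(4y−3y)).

1 1 4819/5000
2 2 4679/5000
3 3 111/125
4 4 8563/10000
f(3y,4y) = ((111/125)/(8563/10000) − 1)/(1) = 317/8563 ≈ 3.7020%

step 1 [1y] zero: DF = P = 4819/5000 ≈ 0.963800
step 2 [2y] bond c/1=33/400: DF=(1092517/1000000 − 33/400·(0.963800))/(1+33/400) = 4679/5000 ≈ 0.935800
step 3 [3y] bond c/1=21/400: DF=(1034349/1000000 − 21/400·(0.963800+0.935800))/(1+21/400) = 111/125 ≈ 0.888000
step 4 [4y] zero: DF = P = 8563/10000 ≈ 0.856300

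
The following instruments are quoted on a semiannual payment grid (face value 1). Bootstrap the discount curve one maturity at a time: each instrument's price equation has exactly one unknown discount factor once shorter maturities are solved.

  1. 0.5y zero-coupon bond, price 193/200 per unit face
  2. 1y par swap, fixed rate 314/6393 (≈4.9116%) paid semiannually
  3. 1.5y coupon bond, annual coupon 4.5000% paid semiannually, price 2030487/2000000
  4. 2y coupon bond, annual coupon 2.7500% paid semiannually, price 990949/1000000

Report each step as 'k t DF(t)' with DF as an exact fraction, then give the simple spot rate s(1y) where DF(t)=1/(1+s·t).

1 1/2 193/200
2 1 9529/10000
3 3/2 9507/10000
4 2 4693/5000
s(1y) = (1/(9529/10000) − 1)/(1) = 471/9529 ≈ 4.9428%

step 1 [0.5y] zero: DF = P = 193/200 ≈ 0.965000
step 2 [1y] swap r/2=157/6393: DF=(1 − 157/6393·(0.965000))/(1+157/6393) = 9529/10000 ≈ 0.952900
step 3 [1.5y] bond c/2=9/400: DF=(2030487/2000000 − 9/400·(0.965000+0.952900))/(1+9/400) = 9507/10000 ≈ 0.950700
step 4 [2y] bond c/2=11/800: DF=(990949/1000000 − 11/800·(0.965000+0.952900+0.950700))/(1+11/800) = 4693/5000 ≈ 0.938600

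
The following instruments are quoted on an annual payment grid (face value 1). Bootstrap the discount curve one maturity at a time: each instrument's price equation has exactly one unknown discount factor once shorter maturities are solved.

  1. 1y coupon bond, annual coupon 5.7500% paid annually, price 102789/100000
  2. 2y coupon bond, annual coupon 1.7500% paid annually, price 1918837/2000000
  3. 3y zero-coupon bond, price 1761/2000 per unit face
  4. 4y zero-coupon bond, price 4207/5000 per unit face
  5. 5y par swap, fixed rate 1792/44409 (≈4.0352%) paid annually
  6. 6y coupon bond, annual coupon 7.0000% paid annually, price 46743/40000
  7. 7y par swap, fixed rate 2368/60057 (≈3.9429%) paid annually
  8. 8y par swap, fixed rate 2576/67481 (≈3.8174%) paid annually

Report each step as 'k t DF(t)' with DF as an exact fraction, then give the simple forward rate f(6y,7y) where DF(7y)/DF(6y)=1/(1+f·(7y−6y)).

1 1 243/250
2 2 4631/5000
3 3 1761/2000
4 4 4207/5000
5 5 513/625
6 6 501/625
7 7 477/625
8 8 464/625
f(6y,7y) = ((501/625)/(477/625) − 1)/(1) = 8/159 ≈ 5.0314%

step 1 [1y] bond c/1=23/400: DF=(102789/100000 − 23/400·(0))/(1+23/400) = 243/250 ≈ 0.972000
step 2 [2y] bond c/1=7/400: DF=(1918837/2000000 − 7/400·(0.972000))/(1+7/400) = 4631/5000 ≈ 0.926200
step 3 [3y] zero: DF = P = 1761/2000 ≈ 0.880500
step 4 [4y] zero: DF = P = 4207/5000 ≈ 0.841400
step 5 [5y] swap r/1=1792/44409: DF=(1 − 1792/44409·(0.972000+0.926200+0.880500+0.841400))/(1+1792/44409) = 513/625 ≈ 0.820800
step 6 [6y] bond c/1=7/100: DF=(46743/40000 − 7/100·(0.972000+0.926200+0.880500+0.841400+0.820800))/(1+7/100) = 501/625 ≈ 0.801600
step 7 [7y] swap r/1=2368/60057: DF=(1 − 2368/60057·(0.972000+0.926200+0.880500+0.841400+0.820800+0.801600))/(1+2368/60057) = 477/625 ≈ 0.763200
step 8 [8y] swap r/1=2576/67481: DF=(1 − 2576/67481·(0.972000+0.926200+0.880500+0.841400+0.820800+0.801600+0.763200))/(1+2576/67481) = 464/625 ≈ 0.742400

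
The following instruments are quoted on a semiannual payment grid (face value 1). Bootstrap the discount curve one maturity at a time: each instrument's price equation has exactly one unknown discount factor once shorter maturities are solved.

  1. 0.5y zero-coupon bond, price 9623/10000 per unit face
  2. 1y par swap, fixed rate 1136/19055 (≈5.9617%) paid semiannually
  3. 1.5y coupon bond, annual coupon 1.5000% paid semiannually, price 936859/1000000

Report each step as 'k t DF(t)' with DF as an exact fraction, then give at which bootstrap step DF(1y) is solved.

step 1 [0.5y] zero: DF = P = 9623/10000 ≈ 0.962300
step 2 [1y] swap r/2=568/19055: DF=(1 − 568/19055·(0.962300))/(1+568/19055) = 1179/1250 ≈ 0.943200
step 3 [1.5y] bond c/2=3/400: DF=(936859/1000000 − 3/400·(0.962300+0.943200))/(1+3/400) = 9157/10000 ≈ 0.915700

1 1/2 9623/10000
2 1 1179/1250
3 3/2 9157/10000
DF(1y) is solved at step 2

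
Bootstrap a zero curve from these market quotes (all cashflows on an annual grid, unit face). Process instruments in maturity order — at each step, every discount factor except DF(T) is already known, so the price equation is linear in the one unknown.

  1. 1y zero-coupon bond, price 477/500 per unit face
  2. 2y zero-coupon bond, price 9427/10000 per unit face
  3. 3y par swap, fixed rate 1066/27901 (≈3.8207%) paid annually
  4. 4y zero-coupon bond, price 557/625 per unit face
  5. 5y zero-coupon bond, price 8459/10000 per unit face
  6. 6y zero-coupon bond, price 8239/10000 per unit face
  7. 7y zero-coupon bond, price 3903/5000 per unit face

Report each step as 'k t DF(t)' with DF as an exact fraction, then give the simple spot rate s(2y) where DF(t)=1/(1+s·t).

1 1 477/500
2 2 9427/10000
3 3 4467/5000
4 4 557/625
5 5 8459/10000
6 6 8239/10000
7 7 3903/5000
s(2y) = (1/(9427/10000) − 1)/(2) = 573/18854 ≈ 3.0391%

step 1 [1y] zero: DF = P = 477/500 ≈ 0.954000
step 2 [2y] zero: DF = P = 9427/10000 ≈ 0.942700
step 3 [3y] swap r/1=1066/27901: DF=(1 − 1066/27901·(0.954000+0.942700))/(1+1066/27901) = 4467/5000 ≈ 0.893400
step 4 [4y] zero: DF = P = 557/625 ≈ 0.891200
step 5 [5y] zero: DF = P = 8459/10000 ≈ 0.845900
step 6 [6y] zero: DF = P = 8239/10000 ≈ 0.823900
step 7 [7y] zero: DF = P = 3903/5000 ≈ 0.780600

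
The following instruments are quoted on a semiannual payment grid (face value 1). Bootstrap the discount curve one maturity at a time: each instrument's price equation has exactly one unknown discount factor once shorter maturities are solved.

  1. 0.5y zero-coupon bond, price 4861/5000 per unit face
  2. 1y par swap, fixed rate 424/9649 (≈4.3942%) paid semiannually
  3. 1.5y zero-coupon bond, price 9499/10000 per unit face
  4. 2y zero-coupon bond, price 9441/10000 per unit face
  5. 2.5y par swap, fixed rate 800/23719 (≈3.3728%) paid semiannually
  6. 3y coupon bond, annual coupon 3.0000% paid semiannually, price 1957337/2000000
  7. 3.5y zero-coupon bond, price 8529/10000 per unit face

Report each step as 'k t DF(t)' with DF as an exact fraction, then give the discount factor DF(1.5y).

step 1 [0.5y] zero: DF = P = 4861/5000 ≈ 0.972200
step 2 [1y] swap r/2=212/9649: DF=(1 − 212/9649·(0.972200))/(1+212/9649) = 1197/1250 ≈ 0.957600
step 3 [1.5y] zero: DF = P = 9499/10000 ≈ 0.949900
step 4 [2y] zero: DF = P = 9441/10000 ≈ 0.944100
step 5 [2.5y] swap r/2=400/23719: DF=(1 − 400/23719·(0.972200+0.957600+0.949900+0.944100))/(1+400/23719) = 23/25 ≈ 0.920000
step 6 [3y] bond c/2=3/200: DF=(1957337/2000000 − 3/200·(0.972200+0.957600+0.949900+0.944100+0.920000))/(1+3/200) = 8941/10000 ≈ 0.894100
step 7 [3.5y] zero: DF = P = 8529/10000 ≈ 0.852900

1 1/2 4861/5000
2 1 1197/1250
3 3/2 9499/10000
4 2 9441/10000
5 5/2 23/25
6 3 8941/10000
7 7/2 8529/10000
DF(1.5y) = 9499/10000 ≈ 0.949900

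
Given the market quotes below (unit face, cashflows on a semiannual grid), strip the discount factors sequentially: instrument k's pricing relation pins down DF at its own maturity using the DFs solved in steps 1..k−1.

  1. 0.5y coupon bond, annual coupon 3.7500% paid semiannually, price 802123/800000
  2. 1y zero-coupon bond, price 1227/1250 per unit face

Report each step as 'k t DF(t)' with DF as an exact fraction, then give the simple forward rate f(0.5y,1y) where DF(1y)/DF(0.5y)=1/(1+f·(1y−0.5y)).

step 1 [0.5y] bond c/2=3/160: DF=(802123/800000 − 3/160·(0))/(1+3/160) = 4921/5000 ≈ 0.984200
step 2 [1y] zero: DF = P = 1227/1250 ≈ 0.981600

1 1/2 4921/5000
2 1 1227/1250
f(0.5y,1y) = ((4921/5000)/(1227/1250) − 1)/(1/2) = 13/2454 ≈ 0.5297%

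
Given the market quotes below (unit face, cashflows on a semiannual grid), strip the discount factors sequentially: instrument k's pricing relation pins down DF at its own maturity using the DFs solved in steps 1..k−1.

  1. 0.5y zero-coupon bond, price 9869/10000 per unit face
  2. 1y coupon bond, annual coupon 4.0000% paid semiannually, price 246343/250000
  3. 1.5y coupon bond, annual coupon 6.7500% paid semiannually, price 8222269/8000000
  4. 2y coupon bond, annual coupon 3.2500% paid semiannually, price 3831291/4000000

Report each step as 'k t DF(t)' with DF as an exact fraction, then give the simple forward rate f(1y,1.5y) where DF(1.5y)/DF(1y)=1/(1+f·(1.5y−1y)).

step 1 [0.5y] zero: DF = P = 9869/10000 ≈ 0.986900
step 2 [1y] bond c/2=1/50: DF=(246343/250000 − 1/50·(0.986900))/(1+1/50) = 9467/10000 ≈ 0.946700
step 3 [1.5y] bond c/2=27/800: DF=(8222269/8000000 − 27/800·(0.986900+0.946700))/(1+27/800) = 9311/10000 ≈ 0.931100
step 4 [2y] bond c/2=13/800: DF=(3831291/4000000 − 13/800·(0.986900+0.946700+0.931100))/(1+13/800) = 8967/10000 ≈ 0.896700

1 1/2 9869/10000
2 1 9467/10000
3 3/2 9311/10000
4 2 8967/10000
f(1y,1.5y) = ((9467/10000)/(9311/10000) − 1)/(1/2) = 312/9311 ≈ 3.3509%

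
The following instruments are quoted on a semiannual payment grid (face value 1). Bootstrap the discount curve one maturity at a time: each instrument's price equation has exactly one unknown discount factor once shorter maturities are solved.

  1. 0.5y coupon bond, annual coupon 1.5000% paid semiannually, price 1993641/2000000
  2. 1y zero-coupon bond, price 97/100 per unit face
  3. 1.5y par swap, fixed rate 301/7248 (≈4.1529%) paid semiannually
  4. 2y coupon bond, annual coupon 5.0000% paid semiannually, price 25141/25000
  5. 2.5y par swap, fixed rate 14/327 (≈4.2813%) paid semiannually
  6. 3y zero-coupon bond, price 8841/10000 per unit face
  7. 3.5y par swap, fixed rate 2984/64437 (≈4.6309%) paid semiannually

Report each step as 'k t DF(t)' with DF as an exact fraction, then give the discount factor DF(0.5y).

step 1 [0.5y] bond c/2=3/400: DF=(1993641/2000000 − 3/400·(0))/(1+3/400) = 4947/5000 ≈ 0.989400
step 2 [1y] zero: DF = P = 97/100 ≈ 0.970000
step 3 [1.5y] swap r/2=301/14496: DF=(1 − 301/14496·(0.989400+0.970000))/(1+301/14496) = 4699/5000 ≈ 0.939800
step 4 [2y] bond c/2=1/40: DF=(25141/25000 − 1/40·(0.989400+0.970000+0.939800))/(1+1/40) = 569/625 ≈ 0.910400
step 5 [2.5y] swap r/2=7/327: DF=(1 − 7/327·(0.989400+0.970000+0.939800+0.910400))/(1+7/327) = 562/625 ≈ 0.899200
step 6 [3y] zero: DF = P = 8841/10000 ≈ 0.884100
step 7 [3.5y] swap r/2=1492/64437: DF=(1 − 1492/64437·(0.989400+0.970000+0.939800+0.910400+0.899200+0.884100))/(1+1492/64437) = 2127/2500 ≈ 0.850800

1 1/2 4947/5000
2 1 97/100
3 3/2 4699/5000
4 2 569/625
5 5/2 562/625
6 3 8841/10000
7 7/2 2127/2500
DF(0.5y) = 4947/5000 ≈ 0.989400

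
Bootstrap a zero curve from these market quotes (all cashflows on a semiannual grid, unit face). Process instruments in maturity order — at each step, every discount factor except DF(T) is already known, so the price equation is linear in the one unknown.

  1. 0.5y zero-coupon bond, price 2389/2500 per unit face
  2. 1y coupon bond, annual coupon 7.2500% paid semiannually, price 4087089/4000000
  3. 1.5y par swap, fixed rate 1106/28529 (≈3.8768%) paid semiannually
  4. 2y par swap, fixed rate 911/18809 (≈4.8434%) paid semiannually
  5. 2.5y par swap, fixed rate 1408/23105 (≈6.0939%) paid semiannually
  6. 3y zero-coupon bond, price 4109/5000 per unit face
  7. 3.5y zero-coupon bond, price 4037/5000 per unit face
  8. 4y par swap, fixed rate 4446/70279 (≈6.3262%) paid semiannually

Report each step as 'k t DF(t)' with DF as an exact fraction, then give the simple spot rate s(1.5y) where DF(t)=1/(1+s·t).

step 1 [0.5y] zero: DF = P = 2389/2500 ≈ 0.955600
step 2 [1y] bond c/2=29/800: DF=(4087089/4000000 − 29/800·(0.955600))/(1+29/800) = 4763/5000 ≈ 0.952600
step 3 [1.5y] swap r/2=553/28529: DF=(1 − 553/28529·(0.955600+0.952600))/(1+553/28529) = 9447/10000 ≈ 0.944700
step 4 [2y] swap r/2=911/37618: DF=(1 − 911/37618·(0.955600+0.952600+0.944700))/(1+911/37618) = 9089/10000 ≈ 0.908900
step 5 [2.5y] swap r/2=704/23105: DF=(1 − 704/23105·(0.955600+0.952600+0.944700+0.908900))/(1+704/23105) = 537/625 ≈ 0.859200
step 6 [3y] zero: DF = P = 4109/5000 ≈ 0.821800
step 7 [3.5y] zero: DF = P = 4037/5000 ≈ 0.807400
step 8 [4y] swap r/2=2223/70279: DF=(1 − 2223/70279·(0.955600+0.952600+0.944700+0.908900+0.859200+0.821800+0.807400))/(1+2223/70279) = 7777/10000 ≈ 0.777700

1 1/2 2389/2500
2 1 4763/5000
3 3/2 9447/10000
4 2 9089/10000
5 5/2 537/625
6 3 4109/5000
7 7/2 4037/5000
8 4 7777/10000
s(1.5y) = (1/(9447/10000) − 1)/(3/2) = 1106/28341 ≈ 3.9025%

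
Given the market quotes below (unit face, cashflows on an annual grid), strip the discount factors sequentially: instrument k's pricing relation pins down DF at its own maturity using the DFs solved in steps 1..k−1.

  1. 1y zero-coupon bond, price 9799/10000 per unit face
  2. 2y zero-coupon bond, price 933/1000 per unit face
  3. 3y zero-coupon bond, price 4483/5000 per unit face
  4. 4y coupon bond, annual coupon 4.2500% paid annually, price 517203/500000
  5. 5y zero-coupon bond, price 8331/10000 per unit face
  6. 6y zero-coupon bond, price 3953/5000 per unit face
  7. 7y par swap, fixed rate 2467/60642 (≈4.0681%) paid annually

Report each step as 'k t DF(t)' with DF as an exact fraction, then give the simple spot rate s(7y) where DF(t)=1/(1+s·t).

step 1 [1y] zero: DF = P = 9799/10000 ≈ 0.979900
step 2 [2y] zero: DF = P = 933/1000 ≈ 0.933000
step 3 [3y] zero: DF = P = 4483/5000 ≈ 0.896600
step 4 [4y] bond c/1=17/400: DF=(517203/500000 − 17/400·(0.979900+0.933000+0.896600))/(1+17/400) = 8777/10000 ≈ 0.877700
step 5 [5y] zero: DF = P = 8331/10000 ≈ 0.833100
step 6 [6y] zero: DF = P = 3953/5000 ≈ 0.790600
step 7 [7y] swap r/1=2467/60642: DF=(1 − 2467/60642·(0.979900+0.933000+0.896600+0.877700+0.833100+0.790600))/(1+2467/60642) = 7533/10000 ≈ 0.753300

1 1 9799/10000
2 2 933/1000
3 3 4483/5000
4 4 8777/10000
5 5 8331/10000
6 6 3953/5000
7 7 7533/10000
s(7y) = (1/(7533/10000) − 1)/(7) = 2467/52731 ≈ 4.6785%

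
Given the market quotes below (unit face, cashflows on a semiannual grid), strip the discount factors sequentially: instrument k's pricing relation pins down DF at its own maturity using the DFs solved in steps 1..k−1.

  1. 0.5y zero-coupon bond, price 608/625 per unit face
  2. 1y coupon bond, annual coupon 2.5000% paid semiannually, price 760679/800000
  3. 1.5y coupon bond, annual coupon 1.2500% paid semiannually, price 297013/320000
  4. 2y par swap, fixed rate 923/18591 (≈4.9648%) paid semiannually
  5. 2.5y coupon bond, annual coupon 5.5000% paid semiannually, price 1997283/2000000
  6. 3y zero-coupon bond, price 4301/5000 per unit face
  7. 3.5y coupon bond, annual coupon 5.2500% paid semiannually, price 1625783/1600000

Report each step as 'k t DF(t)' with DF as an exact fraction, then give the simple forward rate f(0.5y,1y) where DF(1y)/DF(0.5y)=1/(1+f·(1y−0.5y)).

1 1/2 608/625
2 1 9271/10000
3 3/2 4553/5000
4 2 9077/10000
5 5/2 2181/2500
6 3 4301/5000
7 7/2 8507/10000
f(0.5y,1y) = ((608/625)/(9271/10000) − 1)/(1/2) = 914/9271 ≈ 9.8587%

step 1 [0.5y] zero: DF = P = 608/625 ≈ 0.972800
step 2 [1y] bond c/2=1/80: DF=(760679/800000 − 1/80·(0.972800))/(1+1/80) = 9271/10000 ≈ 0.927100
step 3 [1.5y] bond c/2=1/160: DF=(297013/320000 − 1/160·(0.972800+0.927100))/(1+1/160) = 4553/5000 ≈ 0.910600
step 4 [2y] swap r/2=923/37182: DF=(1 − 923/37182·(0.972800+0.927100+0.910600))/(1+923/37182) = 9077/10000 ≈ 0.907700
step 5 [2.5y] bond c/2=11/400: DF=(1997283/2000000 − 11/400·(0.972800+0.927100+0.910600+0.907700))/(1+11/400) = 2181/2500 ≈ 0.872400
step 6 [3y] zero: DF = P = 4301/5000 ≈ 0.860200
step 7 [3.5y] bond c/2=21/800: DF=(1625783/1600000 − 21/800·(0.972800+0.927100+0.910600+0.907700+0.872400+0.860200))/(1+21/800) = 8507/10000 ≈ 0.850700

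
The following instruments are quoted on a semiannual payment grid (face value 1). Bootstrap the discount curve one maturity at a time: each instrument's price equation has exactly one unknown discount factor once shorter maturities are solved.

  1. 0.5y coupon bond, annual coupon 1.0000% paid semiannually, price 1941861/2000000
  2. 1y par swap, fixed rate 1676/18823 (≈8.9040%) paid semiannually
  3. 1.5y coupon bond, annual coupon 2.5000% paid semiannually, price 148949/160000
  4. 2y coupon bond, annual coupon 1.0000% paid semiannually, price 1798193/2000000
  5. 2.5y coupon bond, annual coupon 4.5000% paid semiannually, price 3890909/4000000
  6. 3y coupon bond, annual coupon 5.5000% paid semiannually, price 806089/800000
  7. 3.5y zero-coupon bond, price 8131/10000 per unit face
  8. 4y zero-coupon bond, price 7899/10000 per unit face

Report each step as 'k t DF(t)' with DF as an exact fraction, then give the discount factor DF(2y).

1 1/2 9661/10000
2 1 4581/5000
3 3/2 4481/5000
4 2 1101/1250
5 5/2 2177/2500
6 3 4297/5000
7 7/2 8131/10000
8 4 7899/10000
DF(2y) = 1101/1250 ≈ 0.880800

step 1 [0.5y] bond c/2=1/200: DF=(1941861/2000000 − 1/200·(0))/(1+1/200) = 9661/10000 ≈ 0.966100
step 2 [1y] swap r/2=838/18823: DF=(1 − 838/18823·(0.966100))/(1+838/18823) = 4581/5000 ≈ 0.916200
step 3 [1.5y] bond c/2=1/80: DF=(148949/160000 − 1/80·(0.966100+0.916200))/(1+1/80) = 4481/5000 ≈ 0.896200
step 4 [2y] bond c/2=1/200: DF=(1798193/2000000 − 1/200·(0.966100+0.916200+0.896200))/(1+1/200) = 1101/1250 ≈ 0.880800
step 5 [2.5y] bond c/2=9/400: DF=(3890909/4000000 − 9/400·(0.966100+0.916200+0.896200+0.880800))/(1+9/400) = 2177/2500 ≈ 0.870800
step 6 [3y] bond c/2=11/400: DF=(806089/800000 − 11/400·(0.966100+0.916200+0.896200+0.880800+0.870800))/(1+11/400) = 4297/5000 ≈ 0.859400
step 7 [3.5y] zero: DF = P = 8131/10000 ≈ 0.813100
step 8 [4y] zero: DF = P = 7899/10000 ≈ 0.789900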